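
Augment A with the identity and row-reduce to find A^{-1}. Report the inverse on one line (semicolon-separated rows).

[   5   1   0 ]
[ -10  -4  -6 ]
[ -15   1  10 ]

Gauss-Jordan on [A | I]:
R1 <- (1/5)*R1:  [   1  1/5    0  |  1/5    0    0 ]
R2 <- R2 - (-10)*R1:  [  0  -2  -6  |   2   1   0 ]
R3 <- R3 - (-15)*R1:  [  0   4  10  |   3   0   1 ]
R2 <- (1/-2)*R2:  [    0     1     3  |    -1  -1/2     0 ]
R1 <- R1 - (1/5)*R2:  [    1     0  -3/5  |   2/5  1/10     0 ]
R3 <- R3 - (4)*R2:  [  0   0  -2  |   7   2   1 ]
R3 <- (1/-2)*R3:  [    0     0     1  |  -7/2    -1  -1/2 ]
R1 <- R1 - (-3/5)*R3:  [      1       0       0  |  -17/10    -1/2   -3/10 ]
R2 <- R2 - (3)*R3:  [    0     1     0  |  19/2   5/2   3/2 ]
Right block of [I | A^{-1}] is the inverse:
[ -17/10  -1/2  -3/10 ]
[   19/2   5/2    3/2 ]
[   -7/2    -1   -1/2 ]

inverse = [-17/10 -1/2 -3/10; 19/2 5/2 3/2; -7/2 -1 -1/2]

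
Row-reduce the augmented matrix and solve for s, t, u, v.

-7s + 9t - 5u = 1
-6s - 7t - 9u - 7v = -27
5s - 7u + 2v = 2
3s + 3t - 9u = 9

Forward elimination on [A|b]:
R2 <- R2 - (6/7)*R1:  [      0  -103/7   -33/7      -7  -195/7 ]
R3 <- R3 - (-5/7)*R1:  [     0   45/7  -74/7      2   19/7 ]
R4 <- R4 - (-3/7)*R1:  [     0   48/7  -78/7      0   66/7 ]
R3 <- R3 - (-45/103)*R2:  [         0          0  -1301/103   -109/103   -974/103 ]
R4 <- R4 - (-48/103)*R2:  [         0          0  -1374/103   -336/103   -366/103 ]
R4 <- R4 - (1374/1301)*R3:  [          0           0           0  -2790/1301   8370/1301 ]
Row echelon form:
[ -7       9         -5           0  |          1 ]
[  0  -103/7      -33/7          -7  |     -195/7 ]
[  0       0  -1301/103    -109/103  |   -974/103 ]
[  0       0          0  -2790/1301  |  8370/1301 ]
Back-substitution:
v = (8370/1301) / (-2790/1301) = -3
u = (-974/103 - (-109/103)*(-3)) / (-1301/103) = 1
t = (-195/7 - (-33/7)*(1) - (-7)*(-3)) / (-103/7) = 3
s = (1 - (9)*(3) - (-5)*(1)) / -7 = 3

(3, 3, 1, -3)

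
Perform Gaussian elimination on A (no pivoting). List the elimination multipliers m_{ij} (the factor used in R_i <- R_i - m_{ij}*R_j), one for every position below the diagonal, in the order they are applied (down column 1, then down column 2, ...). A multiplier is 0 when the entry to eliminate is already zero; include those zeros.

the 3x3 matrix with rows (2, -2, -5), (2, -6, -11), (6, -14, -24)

Forward elimination:
R2 <- R2 - (1)*R1:  [  0  -4  -6 ]
R3 <- R3 - (3)*R1:  [  0  -8  -9 ]
R3 <- R3 - (2)*R2:  [ 0  0  3 ]
Multipliers (in order of application): m_{21} = 1, m_{31} = 3, m_{32} = 2

multipliers: 1, 3, 2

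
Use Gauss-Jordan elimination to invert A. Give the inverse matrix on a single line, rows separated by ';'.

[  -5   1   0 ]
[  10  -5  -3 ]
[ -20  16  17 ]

Gauss-Jordan on [A | I]:
R1 <- (1/-5)*R1:  [    1  -1/5     0  |  -1/5     0     0 ]
R2 <- R2 - (10)*R1:  [  0  -3  -3  |   2   1   0 ]
R3 <- R3 - (-20)*R1:  [  0  12  17  |  -4   0   1 ]
R2 <- (1/-3)*R2:  [    0     1     1  |  -2/3  -1/3     0 ]
R1 <- R1 - (-1/5)*R2:  [     1      0    1/5  |   -1/3  -1/15      0 ]
R3 <- R3 - (12)*R2:  [ 0  0  5  |  4  4  1 ]
R3 <- (1/5)*R3:  [   0    0    1  |  4/5  4/5  1/5 ]
R1 <- R1 - (1/5)*R3:  [      1       0       0  |  -37/75  -17/75   -1/25 ]
R2 <- R2 - (1)*R3:  [      0       1       0  |  -22/15  -17/15    -1/5 ]
Right block of [I | A^{-1}] is the inverse:
[ -37/75  -17/75  -1/25 ]
[ -22/15  -17/15   -1/5 ]
[    4/5     4/5    1/5 ]

inverse = [-37/75 -17/75 -1/25; -22/15 -17/15 -1/5; 4/5 4/5 1/5]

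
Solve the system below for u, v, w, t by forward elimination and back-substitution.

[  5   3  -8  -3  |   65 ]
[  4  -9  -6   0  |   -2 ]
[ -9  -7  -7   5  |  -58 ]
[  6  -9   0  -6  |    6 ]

Forward elimination on [A|b]:
R2 <- R2 - (4/5)*R1:  [     0  -57/5    2/5   12/5    -54 ]
R3 <- R3 - (-9/5)*R1:  [      0    -8/5  -107/5    -2/5      59 ]
R4 <- R4 - (6/5)*R1:  [     0  -63/5   48/5  -12/5    -72 ]
R3 <- R3 - (8/57)*R2:  [        0         0  -1223/57    -14/19   1265/19 ]
R4 <- R4 - (21/19)*R2:  [       0        0   174/19   -96/19  -234/19 ]
R4 <- R4 - (-522/1223)*R3:  [          0           0           0  -6564/1223  19692/1223 ]
Row echelon form:
[ 5      3        -8          -3  |          65 ]
[ 0  -57/5       2/5        12/5  |         -54 ]
[ 0      0  -1223/57      -14/19  |     1265/19 ]
[ 0      0         0  -6564/1223  |  19692/1223 ]
Back-substitution:
t = (19692/1223) / (-6564/1223) = -3
w = (1265/19 - (-14/19)*(-3)) / (-1223/57) = -3
v = (-54 - (2/5)*(-3) - (12/5)*(-3)) / (-57/5) = 4
u = (65 - (3)*(4) - (-8)*(-3) - (-3)*(-3)) / 5 = 4

(4, 4, -3, -3)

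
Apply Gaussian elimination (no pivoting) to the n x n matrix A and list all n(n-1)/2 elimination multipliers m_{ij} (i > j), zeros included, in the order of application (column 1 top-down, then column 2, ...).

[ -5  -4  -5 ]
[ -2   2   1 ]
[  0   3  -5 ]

multipliers: 2/5, 0, 5/6

Forward elimination:
R2 <- R2 - (2/5)*R1:  [    0  18/5     3 ]
R3: entry in column 1 is already 0 -> m_{31} = 0 (no row operation needed)
R3 <- R3 - (5/6)*R2:  [     0      0  -15/2 ]
Multipliers (in order of application): m_{21} = 2/5, m_{31} = 0, m_{32} = 5/6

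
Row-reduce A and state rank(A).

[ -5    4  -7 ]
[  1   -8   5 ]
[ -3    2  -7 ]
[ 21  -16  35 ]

rank(A) = 3

Row reduction:
R2 <- R2 - (-1/5)*R1:  [     0  -36/5   18/5 ]
R3 <- R3 - (3/5)*R1:  [     0   -2/5  -14/5 ]
R4 <- R4 - (-21/5)*R1:  [    0   4/5  28/5 ]
R3 <- R3 - (1/18)*R2:  [  0   0  -3 ]
R4 <- R4 - (-1/9)*R2:  [ 0  0  6 ]
R4 <- R4 - (-2)*R3:  [ 0  0  0 ]
Row echelon form:
[ -5      4    -7 ]
[  0  -36/5  18/5 ]
[  0      0    -3 ]
[  0      0     0 ]
Nonzero rows / pivot columns: 3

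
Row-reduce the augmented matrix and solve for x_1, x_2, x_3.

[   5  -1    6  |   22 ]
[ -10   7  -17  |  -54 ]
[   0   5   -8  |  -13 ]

Forward elimination on [A|b]:
R2 <- R2 - (-2)*R1:  [   0    5   -5  -10 ]
R3 <- R3 - (1)*R2:  [  0   0  -3  -3 ]
Row echelon form:
[ 5  -1   6  |   22 ]
[ 0   5  -5  |  -10 ]
[ 0   0  -3  |   -3 ]
Back-substitution:
x_3 = (-3) / -3 = 1
x_2 = (-10 - (-5)*(1)) / 5 = -1
x_1 = (22 - (-1)*(-1) - (6)*(1)) / 5 = 3

(3, -1, 1)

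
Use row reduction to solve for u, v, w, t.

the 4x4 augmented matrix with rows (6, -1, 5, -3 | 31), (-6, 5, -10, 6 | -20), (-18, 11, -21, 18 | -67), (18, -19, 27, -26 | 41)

Forward elimination on [A|b]:
R2 <- R2 - (-1)*R1:  [  0   4  -5   3  11 ]
R3 <- R3 - (-3)*R1:  [  0   8  -6   9  26 ]
R4 <- R4 - (3)*R1:  [   0  -16   12  -17  -52 ]
R3 <- R3 - (2)*R2:  [ 0  0  4  3  4 ]
R4 <- R4 - (-4)*R2:  [  0   0  -8  -5  -8 ]
R4 <- R4 - (-2)*R3:  [ 0  0  0  1  0 ]
Row echelon form:
[ 6  -1   5  -3  |  31 ]
[ 0   4  -5   3  |  11 ]
[ 0   0   4   3  |   4 ]
[ 0   0   0   1  |   0 ]
Back-substitution:
t = (0) / 1 = 0
w = (4 - (3)*(0)) / 4 = 1
v = (11 - (-5)*(1) - (3)*(0)) / 4 = 4
u = (31 - (-1)*(4) - (5)*(1) - (-3)*(0)) / 6 = 5

(5, 4, 1, 0)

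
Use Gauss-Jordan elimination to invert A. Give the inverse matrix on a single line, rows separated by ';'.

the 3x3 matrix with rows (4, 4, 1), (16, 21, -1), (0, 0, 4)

inverse = [21/20 -1/5 -5/16; -4/5 1/5 1/4; 0 0 1/4]

Gauss-Jordan on [A | I]:
R1 <- (1/4)*R1:  [   1    1  1/4  |  1/4    0    0 ]
R2 <- R2 - (16)*R1:  [  0   5  -5  |  -4   1   0 ]
R2 <- (1/5)*R2:  [    0     1    -1  |  -4/5   1/5     0 ]
R1 <- R1 - (1)*R2:  [     1      0    5/4  |  21/20   -1/5      0 ]
R3 <- (1/4)*R3:  [   0    0    1  |    0    0  1/4 ]
R1 <- R1 - (5/4)*R3:  [     1      0      0  |  21/20   -1/5  -5/16 ]
R2 <- R2 - (-1)*R3:  [    0     1     0  |  -4/5   1/5   1/4 ]
Right block of [I | A^{-1}] is the inverse:
[ 21/20  -1/5  -5/16 ]
[  -4/5   1/5    1/4 ]
[     0     0    1/4 ]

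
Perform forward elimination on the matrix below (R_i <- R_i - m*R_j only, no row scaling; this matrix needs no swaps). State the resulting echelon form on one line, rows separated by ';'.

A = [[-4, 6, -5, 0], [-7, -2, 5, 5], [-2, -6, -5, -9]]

REF = [-4 6 -5 0; 0 -25/2 55/4 5; 0 0 -62/5 -63/5]

Forward elimination:
R2 <- R2 - (7/4)*R1:  [     0  -25/2   55/4      5 ]
R3 <- R3 - (1/2)*R1:  [    0    -9  -5/2    -9 ]
R3 <- R3 - (18/25)*R2:  [     0      0  -62/5  -63/5 ]
Row echelon form:
[ -4      6     -5      0 ]
[  0  -25/2   55/4      5 ]
[  0      0  -62/5  -63/5 ]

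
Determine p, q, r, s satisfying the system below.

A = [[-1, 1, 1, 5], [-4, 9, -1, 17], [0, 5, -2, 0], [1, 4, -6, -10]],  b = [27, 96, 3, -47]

(-5, 1, 1, 4)

Forward elimination on [A|b]:
R2 <- R2 - (4)*R1:  [   0    5   -5   -3  -12 ]
R4 <- R4 - (-1)*R1:  [   0    5   -5   -5  -20 ]
R3 <- R3 - (1)*R2:  [  0   0   3   3  15 ]
R4 <- R4 - (1)*R2:  [  0   0   0  -2  -8 ]
Row echelon form:
[ -1  1   1   5  |   27 ]
[  0  5  -5  -3  |  -12 ]
[  0  0   3   3  |   15 ]
[  0  0   0  -2  |   -8 ]
Back-substitution:
s = (-8) / -2 = 4
r = (15 - (3)*(4)) / 3 = 1
q = (-12 - (-5)*(1) - (-3)*(4)) / 5 = 1
p = (27 - (1)*(1) - (1)*(1) - (5)*(4)) / -1 = -5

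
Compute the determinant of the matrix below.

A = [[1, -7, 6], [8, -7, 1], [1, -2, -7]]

det(A) = -402

Forward elimination:
R2 <- R2 - (8)*R1:  [   0   49  -47 ]
R3 <- R3 - (1)*R1:  [   0    5  -13 ]
R3 <- R3 - (5/49)*R2:  [       0        0  -402/49 ]
Upper-triangular form:
[ 1  -7        6 ]
[ 0  49      -47 ]
[ 0   0  -402/49 ]
det(A) = (-1)^0 * (1) * (49) * (-402/49) = -402  (0 row swaps -> sign +1)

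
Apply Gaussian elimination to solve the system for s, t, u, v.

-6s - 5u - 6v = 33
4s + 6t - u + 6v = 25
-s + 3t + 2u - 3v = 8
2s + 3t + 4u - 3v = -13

(-5, 5, -3, 2)

Forward elimination on [A|b]:
R2 <- R2 - (-2/3)*R1:  [     0      6  -13/3      2     47 ]
R3 <- R3 - (1/6)*R1:  [    0     3  17/6    -2   5/2 ]
R4 <- R4 - (-1/3)*R1:  [   0    3  7/3   -5   -2 ]
R3 <- R3 - (1/2)*R2:  [   0    0    5   -3  -21 ]
R4 <- R4 - (1/2)*R2:  [     0      0    9/2     -6  -51/2 ]
R4 <- R4 - (9/10)*R3:  [      0       0       0  -33/10   -33/5 ]
Row echelon form:
[ -6  0     -5      -6  |     33 ]
[  0  6  -13/3       2  |     47 ]
[  0  0      5      -3  |    -21 ]
[  0  0      0  -33/10  |  -33/5 ]
Back-substitution:
v = (-33/5) / (-33/10) = 2
u = (-21 - (-3)*(2)) / 5 = -3
t = (47 - (-13/3)*(-3) - (2)*(2)) / 6 = 5
s = (33 - (-5)*(-3) - (-6)*(2)) / -6 = -5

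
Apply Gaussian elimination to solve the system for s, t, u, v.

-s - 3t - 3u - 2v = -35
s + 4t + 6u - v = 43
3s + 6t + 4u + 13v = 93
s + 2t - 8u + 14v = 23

Forward elimination on [A|b]:
R2 <- R2 - (-1)*R1:  [  0   1   3  -3   8 ]
R3 <- R3 - (-3)*R1:  [   0   -3   -5    7  -12 ]
R4 <- R4 - (-1)*R1:  [   0   -1  -11   12  -12 ]
R3 <- R3 - (-3)*R2:  [  0   0   4  -2  12 ]
R4 <- R4 - (-1)*R2:  [  0   0  -8   9  -4 ]
R4 <- R4 - (-2)*R3:  [  0   0   0   5  20 ]
Row echelon form:
[ -1  -3  -3  -2  |  -35 ]
[  0   1   3  -3  |    8 ]
[  0   0   4  -2  |   12 ]
[  0   0   0   5  |   20 ]
Back-substitution:
v = (20) / 5 = 4
u = (12 - (-2)*(4)) / 4 = 5
t = (8 - (3)*(5) - (-3)*(4)) / 1 = 5
s = (-35 - (-3)*(5) - (-3)*(5) - (-2)*(4)) / -1 = -3

(-3, 5, 5, 4)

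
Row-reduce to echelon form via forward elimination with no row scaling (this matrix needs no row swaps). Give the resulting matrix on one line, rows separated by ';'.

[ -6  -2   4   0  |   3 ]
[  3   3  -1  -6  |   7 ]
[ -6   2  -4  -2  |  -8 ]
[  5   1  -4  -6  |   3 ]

Forward elimination:
R2 <- R2 - (-1/2)*R1:  [    0     2     1    -6  17/2 ]
R3 <- R3 - (1)*R1:  [   0    4   -8   -2  -11 ]
R4 <- R4 - (-5/6)*R1:  [    0  -2/3  -2/3    -6  11/2 ]
R3 <- R3 - (2)*R2:  [   0    0  -10   10  -28 ]
R4 <- R4 - (-1/3)*R2:  [    0     0  -1/3    -8  25/3 ]
R4 <- R4 - (1/30)*R3:  [      0       0       0   -25/3  139/15 ]
Row echelon form:
[ -6  -2    4      0  |       3 ]
[  0   2    1     -6  |    17/2 ]
[  0   0  -10     10  |     -28 ]
[  0   0    0  -25/3  |  139/15 ]

REF = [-6 -2 4 0 3; 0 2 1 -6 17/2; 0 0 -10 10 -28; 0 0 0 -25/3 139/15]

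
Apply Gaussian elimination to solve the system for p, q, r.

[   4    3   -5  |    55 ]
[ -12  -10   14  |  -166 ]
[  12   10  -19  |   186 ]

Forward elimination on [A|b]:
R2 <- R2 - (-3)*R1:  [  0  -1  -1  -1 ]
R3 <- R3 - (3)*R1:  [  0   1  -4  21 ]
R3 <- R3 - (-1)*R2:  [  0   0  -5  20 ]
Row echelon form:
[ 4   3  -5  |  55 ]
[ 0  -1  -1  |  -1 ]
[ 0   0  -5  |  20 ]
Back-substitution:
r = (20) / -5 = -4
q = (-1 - (-1)*(-4)) / -1 = 5
p = (55 - (3)*(5) - (-5)*(-4)) / 4 = 5

(5, 5, -4)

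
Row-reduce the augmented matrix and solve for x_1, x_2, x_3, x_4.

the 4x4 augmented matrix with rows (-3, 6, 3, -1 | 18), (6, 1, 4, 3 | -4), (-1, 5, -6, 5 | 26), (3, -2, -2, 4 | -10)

(2, 5, -3, -3)

Forward elimination on [A|b]:
R2 <- R2 - (-2)*R1:  [  0  13  10   1  32 ]
R3 <- R3 - (1/3)*R1:  [    0     3    -7  16/3    20 ]
R4 <- R4 - (-1)*R1:  [ 0  4  1  3  8 ]
R3 <- R3 - (3/13)*R2:  [       0        0  -121/13   199/39   164/13 ]
R4 <- R4 - (4/13)*R2:  [      0       0  -27/13   35/13  -24/13 ]
R4 <- R4 - (27/121)*R3:  [        0         0         0   188/121  -564/121 ]
Row echelon form:
[ -3   6        3       -1  |        18 ]
[  0  13       10        1  |        32 ]
[  0   0  -121/13   199/39  |    164/13 ]
[  0   0        0  188/121  |  -564/121 ]
Back-substitution:
x_4 = (-564/121) / (188/121) = -3
x_3 = (164/13 - (199/39)*(-3)) / (-121/13) = -3
x_2 = (32 - (10)*(-3) - (1)*(-3)) / 13 = 5
x_1 = (18 - (6)*(5) - (3)*(-3) - (-1)*(-3)) / -3 = 2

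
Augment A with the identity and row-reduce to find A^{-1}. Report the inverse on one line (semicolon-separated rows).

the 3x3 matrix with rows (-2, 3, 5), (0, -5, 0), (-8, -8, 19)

inverse = [19/2 97/10 -5/2; 0 -1/5 0; 4 4 -1]

Gauss-Jordan on [A | I]:
R1 <- (1/-2)*R1:  [    1  -3/2  -5/2  |  -1/2     0     0 ]
R3 <- R3 - (-8)*R1:  [   0  -20   -1  |   -4    0    1 ]
R2 <- (1/-5)*R2:  [    0     1     0  |     0  -1/5     0 ]
R1 <- R1 - (-3/2)*R2:  [     1      0   -5/2  |   -1/2  -3/10      0 ]
R3 <- R3 - (-20)*R2:  [  0   0  -1  |  -4  -4   1 ]
R3 <- (1/-1)*R3:  [  0   0   1  |   4   4  -1 ]
R1 <- R1 - (-5/2)*R3:  [     1      0      0  |   19/2  97/10   -5/2 ]
Right block of [I | A^{-1}] is the inverse:
[ 19/2  97/10  -5/2 ]
[    0   -1/5     0 ]
[    4      4    -1 ]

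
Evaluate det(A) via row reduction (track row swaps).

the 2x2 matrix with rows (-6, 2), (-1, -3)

Forward elimination:
R2 <- R2 - (1/6)*R1:  [     0  -10/3 ]
Upper-triangular form:
[ -6      2 ]
[  0  -10/3 ]
det(A) = (-1)^0 * (-6) * (-10/3) = 20  (0 row swaps -> sign +1)

det(A) = 20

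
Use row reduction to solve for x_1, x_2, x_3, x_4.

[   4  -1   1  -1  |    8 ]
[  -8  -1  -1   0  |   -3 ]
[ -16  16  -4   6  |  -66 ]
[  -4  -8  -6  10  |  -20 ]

(1, -2, -3, -5)

Forward elimination on [A|b]:
R2 <- R2 - (-2)*R1:  [  0  -3   1  -2  13 ]
R3 <- R3 - (-4)*R1:  [   0   12    0    2  -34 ]
R4 <- R4 - (-1)*R1:  [   0   -9   -5    9  -12 ]
R3 <- R3 - (-4)*R2:  [  0   0   4  -6  18 ]
R4 <- R4 - (3)*R2:  [   0    0   -8   15  -51 ]
R4 <- R4 - (-2)*R3:  [   0    0    0    3  -15 ]
Row echelon form:
[ 4  -1  1  -1  |    8 ]
[ 0  -3  1  -2  |   13 ]
[ 0   0  4  -6  |   18 ]
[ 0   0  0   3  |  -15 ]
Back-substitution:
x_4 = (-15) / 3 = -5
x_3 = (18 - (-6)*(-5)) / 4 = -3
x_2 = (13 - (1)*(-3) - (-2)*(-5)) / -3 = -2
x_1 = (8 - (-1)*(-2) - (1)*(-3) - (-1)*(-5)) / 4 = 1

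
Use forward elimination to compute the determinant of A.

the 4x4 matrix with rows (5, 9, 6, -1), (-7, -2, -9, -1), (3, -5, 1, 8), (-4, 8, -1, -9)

det(A) = -468

Forward elimination:
R2 <- R2 - (-7/5)*R1:  [     0   53/5   -3/5  -12/5 ]
R3 <- R3 - (3/5)*R1:  [     0  -52/5  -13/5   43/5 ]
R4 <- R4 - (-4/5)*R1:  [     0   76/5   19/5  -49/5 ]
R3 <- R3 - (-52/53)*R2:  [       0        0  -169/53   331/53 ]
R4 <- R4 - (76/53)*R2:  [       0        0   247/53  -337/53 ]
R4 <- R4 - (-19/13)*R3:  [     0      0      0  36/13 ]
Upper-triangular form:
[ 5     9        6      -1 ]
[ 0  53/5     -3/5   -12/5 ]
[ 0     0  -169/53  331/53 ]
[ 0     0        0   36/13 ]
det(A) = (-1)^0 * (5) * (53/5) * (-169/53) * (36/13) = -468  (0 row swaps -> sign +1)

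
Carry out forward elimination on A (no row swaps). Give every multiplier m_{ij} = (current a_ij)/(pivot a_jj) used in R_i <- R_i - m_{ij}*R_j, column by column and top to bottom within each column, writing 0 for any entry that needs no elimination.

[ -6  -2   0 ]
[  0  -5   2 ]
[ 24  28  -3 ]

multipliers: 0, -4, -4

Forward elimination:
R2: entry in column 1 is already 0 -> m_{21} = 0 (no row operation needed)
R3 <- R3 - (-4)*R1:  [  0  20  -3 ]
R3 <- R3 - (-4)*R2:  [ 0  0  5 ]
Multipliers (in order of application): m_{21} = 0, m_{31} = -4, m_{32} = -4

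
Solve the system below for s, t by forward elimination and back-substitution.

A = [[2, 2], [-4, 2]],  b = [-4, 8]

(-2, 0)

Forward elimination on [A|b]:
R2 <- R2 - (-2)*R1:  [ 0  6  0 ]
Row echelon form:
[ 2  2  |  -4 ]
[ 0  6  |   0 ]
Back-substitution:
t = (0) / 6 = 0
s = (-4 - (2)*(0)) / 2 = -2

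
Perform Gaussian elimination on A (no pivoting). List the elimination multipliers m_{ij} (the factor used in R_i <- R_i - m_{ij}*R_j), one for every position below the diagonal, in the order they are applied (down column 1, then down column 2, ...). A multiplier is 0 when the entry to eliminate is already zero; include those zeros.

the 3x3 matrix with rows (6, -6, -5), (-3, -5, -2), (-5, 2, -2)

Forward elimination:
R2 <- R2 - (-1/2)*R1:  [    0    -8  -9/2 ]
R3 <- R3 - (-5/6)*R1:  [     0     -3  -37/6 ]
R3 <- R3 - (3/8)*R2:  [       0        0  -215/48 ]
Multipliers (in order of application): m_{21} = -1/2, m_{31} = -5/6, m_{32} = 3/8

multipliers: -1/2, -5/6, 3/8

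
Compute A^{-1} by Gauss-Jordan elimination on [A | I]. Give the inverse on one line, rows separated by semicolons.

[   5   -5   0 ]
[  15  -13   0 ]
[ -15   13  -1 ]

inverse = [-13/10 1/2 0; -3/2 1/2 0; 0 -1 -1]

Gauss-Jordan on [A | I]:
R1 <- (1/5)*R1:  [   1   -1    0  |  1/5    0    0 ]
R2 <- R2 - (15)*R1:  [  0   2   0  |  -3   1   0 ]
R3 <- R3 - (-15)*R1:  [  0  -2  -1  |   3   0   1 ]
R2 <- (1/2)*R2:  [    0     1     0  |  -3/2   1/2     0 ]
R1 <- R1 - (-1)*R2:  [      1       0       0  |  -13/10     1/2       0 ]
R3 <- R3 - (-2)*R2:  [  0   0  -1  |   0   1   1 ]
R3 <- (1/-1)*R3:  [  0   0   1  |   0  -1  -1 ]
Right block of [I | A^{-1}] is the inverse:
[ -13/10  1/2   0 ]
[   -3/2  1/2   0 ]
[      0   -1  -1 ]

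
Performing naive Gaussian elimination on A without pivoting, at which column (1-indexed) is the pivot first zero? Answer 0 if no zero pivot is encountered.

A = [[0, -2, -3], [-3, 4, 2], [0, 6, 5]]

Naive forward elimination:
Pivot entry (1,1) is zero but row 2 has -3 in column 1 -> naive elimination stops; a row interchange (e.g. R1 <-> R2) would be required here.

first zero-pivot column = 1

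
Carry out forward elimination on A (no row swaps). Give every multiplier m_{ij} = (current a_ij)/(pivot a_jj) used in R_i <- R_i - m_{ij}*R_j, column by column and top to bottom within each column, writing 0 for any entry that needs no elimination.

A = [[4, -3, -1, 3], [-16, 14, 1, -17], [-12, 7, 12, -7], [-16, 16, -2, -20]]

Forward elimination:
R2 <- R2 - (-4)*R1:  [  0   2  -3  -5 ]
R3 <- R3 - (-3)*R1:  [  0  -2   9   2 ]
R4 <- R4 - (-4)*R1:  [  0   4  -6  -8 ]
R3 <- R3 - (-1)*R2:  [  0   0   6  -3 ]
R4 <- R4 - (2)*R2:  [ 0  0  0  2 ]
R4: entry in column 3 is already 0 -> m_{43} = 0 (no row operation needed)
Multipliers (in order of application): m_{21} = -4, m_{31} = -3, m_{41} = -4, m_{32} = -1, m_{42} = 2, m_{43} = 0

multipliers: -4, -3, -4, -1, 2, 0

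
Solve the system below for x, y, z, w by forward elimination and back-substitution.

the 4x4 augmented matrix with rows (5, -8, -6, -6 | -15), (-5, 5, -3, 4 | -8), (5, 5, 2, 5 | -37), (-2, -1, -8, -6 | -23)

(-5, -5, 4, 1)

Forward elimination on [A|b]:
R2 <- R2 - (-1)*R1:  [   0   -3   -9   -2  -23 ]
R3 <- R3 - (1)*R1:  [   0   13    8   11  -22 ]
R4 <- R4 - (-2/5)*R1:  [     0  -21/5  -52/5  -42/5    -29 ]
R3 <- R3 - (-13/3)*R2:  [      0       0     -31     7/3  -365/3 ]
R4 <- R4 - (7/5)*R2:  [     0      0   11/5  -28/5   16/5 ]
R4 <- R4 - (-11/155)*R3:  [         0          0          0  -2527/465  -2527/465 ]
Row echelon form:
[ 5  -8   -6         -6  |        -15 ]
[ 0  -3   -9         -2  |        -23 ]
[ 0   0  -31        7/3  |     -365/3 ]
[ 0   0    0  -2527/465  |  -2527/465 ]
Back-substitution:
w = (-2527/465) / (-2527/465) = 1
z = (-365/3 - (7/3)*(1)) / -31 = 4
y = (-23 - (-9)*(4) - (-2)*(1)) / -3 = -5
x = (-15 - (-8)*(-5) - (-6)*(4) - (-6)*(1)) / 5 = -5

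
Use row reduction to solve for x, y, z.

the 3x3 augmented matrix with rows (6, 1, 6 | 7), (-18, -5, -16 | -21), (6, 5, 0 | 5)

(0, 1, 1)

Forward elimination on [A|b]:
R2 <- R2 - (-3)*R1:  [  0  -2   2   0 ]
R3 <- R3 - (1)*R1:  [  0   4  -6  -2 ]
R3 <- R3 - (-2)*R2:  [  0   0  -2  -2 ]
Row echelon form:
[ 6   1   6  |   7 ]
[ 0  -2   2  |   0 ]
[ 0   0  -2  |  -2 ]
Back-substitution:
z = (-2) / -2 = 1
y = (0 - (2)*(1)) / -2 = 1
x = (7 - (1)*(1) - (6)*(1)) / 6 = 0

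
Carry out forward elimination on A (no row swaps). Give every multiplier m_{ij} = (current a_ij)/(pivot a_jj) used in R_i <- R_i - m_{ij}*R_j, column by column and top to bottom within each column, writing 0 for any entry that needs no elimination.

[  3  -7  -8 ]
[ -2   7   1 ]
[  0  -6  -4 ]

multipliers: -2/3, 0, -18/7

Forward elimination:
R2 <- R2 - (-2/3)*R1:  [     0    7/3  -13/3 ]
R3: entry in column 1 is already 0 -> m_{31} = 0 (no row operation needed)
R3 <- R3 - (-18/7)*R2:  [      0       0  -106/7 ]
Multipliers (in order of application): m_{21} = -2/3, m_{31} = 0, m_{32} = -18/7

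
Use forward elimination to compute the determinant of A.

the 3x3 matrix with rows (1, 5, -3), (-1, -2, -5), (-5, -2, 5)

det(A) = 154

Forward elimination:
R2 <- R2 - (-1)*R1:  [  0   3  -8 ]
R3 <- R3 - (-5)*R1:  [   0   23  -10 ]
R3 <- R3 - (23/3)*R2:  [     0      0  154/3 ]
Upper-triangular form:
[ 1  5     -3 ]
[ 0  3     -8 ]
[ 0  0  154/3 ]
det(A) = (-1)^0 * (1) * (3) * (154/3) = 154  (0 row swaps -> sign +1)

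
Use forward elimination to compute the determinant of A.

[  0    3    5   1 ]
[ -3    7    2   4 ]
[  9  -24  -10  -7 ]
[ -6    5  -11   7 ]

Forward elimination:
R1 <-> R2   (pivot in column 1 was zero)
[ -3    7    2   4 ]
[  0    3    5   1 ]
[  9  -24  -10  -7 ]
[ -6    5  -11   7 ]
R3 <- R3 - (-3)*R1:  [  0  -3  -4   5 ]
R4 <- R4 - (2)*R1:  [   0   -9  -15   -1 ]
R3 <- R3 - (-1)*R2:  [ 0  0  1  6 ]
R4 <- R4 - (-3)*R2:  [ 0  0  0  2 ]
Upper-triangular form:
[ -3  7  2  4 ]
[  0  3  5  1 ]
[  0  0  1  6 ]
[  0  0  0  2 ]
det(A) = (-1)^1 * (-3) * (3) * (1) * (2) = 18  (1 row swap -> sign -1)

det(A) = 18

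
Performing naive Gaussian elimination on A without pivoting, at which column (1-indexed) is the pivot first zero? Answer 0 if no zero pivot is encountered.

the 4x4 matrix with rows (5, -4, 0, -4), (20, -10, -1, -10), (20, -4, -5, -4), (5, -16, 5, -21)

first zero-pivot column = 0

Naive forward elimination:
R2 <- R2 - (4)*R1:  [  0   6  -1   6 ]
R3 <- R3 - (4)*R1:  [  0  12  -5  12 ]
R4 <- R4 - (1)*R1:  [   0  -12    5  -17 ]
R3 <- R3 - (2)*R2:  [  0   0  -3   0 ]
R4 <- R4 - (-2)*R2:  [  0   0   3  -5 ]
R4 <- R4 - (-1)*R3:  [  0   0   0  -5 ]
All pivots nonzero; naive elimination completes without hitting a zero pivot.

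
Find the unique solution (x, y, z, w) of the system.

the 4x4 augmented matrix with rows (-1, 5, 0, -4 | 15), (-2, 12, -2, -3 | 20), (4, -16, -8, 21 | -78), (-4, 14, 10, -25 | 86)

(3, 2, 2, -2)

Forward elimination on [A|b]:
R2 <- R2 - (2)*R1:  [   0    2   -2    5  -10 ]
R3 <- R3 - (-4)*R1:  [   0    4   -8    5  -18 ]
R4 <- R4 - (4)*R1:  [  0  -6  10  -9  26 ]
R3 <- R3 - (2)*R2:  [  0   0  -4  -5   2 ]
R4 <- R4 - (-3)*R2:  [  0   0   4   6  -4 ]
R4 <- R4 - (-1)*R3:  [  0   0   0   1  -2 ]
Row echelon form:
[ -1  5   0  -4  |   15 ]
[  0  2  -2   5  |  -10 ]
[  0  0  -4  -5  |    2 ]
[  0  0   0   1  |   -2 ]
Back-substitution:
w = (-2) / 1 = -2
z = (2 - (-5)*(-2)) / -4 = 2
y = (-10 - (-2)*(2) - (5)*(-2)) / 2 = 2
x = (15 - (5)*(2) - (-4)*(-2)) / -1 = 3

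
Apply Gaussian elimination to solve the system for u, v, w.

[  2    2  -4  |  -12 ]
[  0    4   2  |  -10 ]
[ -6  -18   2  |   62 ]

Forward elimination on [A|b]:
R3 <- R3 - (-3)*R1:  [   0  -12  -10   26 ]
R3 <- R3 - (-3)*R2:  [  0   0  -4  -4 ]
Row echelon form:
[ 2  2  -4  |  -12 ]
[ 0  4   2  |  -10 ]
[ 0  0  -4  |   -4 ]
Back-substitution:
w = (-4) / -4 = 1
v = (-10 - (2)*(1)) / 4 = -3
u = (-12 - (2)*(-3) - (-4)*(1)) / 2 = -1

(-1, -3, 1)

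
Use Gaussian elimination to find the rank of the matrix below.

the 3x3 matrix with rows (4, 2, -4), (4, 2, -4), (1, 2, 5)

rank(A) = 2

Row reduction:
R2 <- R2 - (1)*R1:  [ 0  0  0 ]
R3 <- R3 - (1/4)*R1:  [   0  3/2    6 ]
R2 <-> R3   (pivot in column 2 was zero)
[ 4    2  -4 ]
[ 0  3/2   6 ]
[ 0    0   0 ]
Row echelon form:
[ 4    2  -4 ]
[ 0  3/2   6 ]
[ 0    0   0 ]
Nonzero rows / pivot columns: 2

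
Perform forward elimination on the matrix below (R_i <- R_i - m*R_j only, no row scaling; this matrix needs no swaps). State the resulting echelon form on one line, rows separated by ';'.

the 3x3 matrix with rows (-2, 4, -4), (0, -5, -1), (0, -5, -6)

Forward elimination:
R3 <- R3 - (1)*R2:  [  0   0  -5 ]
Row echelon form:
[ -2   4  -4 ]
[  0  -5  -1 ]
[  0   0  -5 ]

REF = [-2 4 -4; 0 -5 -1; 0 0 -5]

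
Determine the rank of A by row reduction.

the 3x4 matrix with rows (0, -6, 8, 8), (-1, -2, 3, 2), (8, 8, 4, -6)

Row reduction:
R1 <-> R2   (pivot in column 1 was zero)
[ -1  -2  3   2 ]
[  0  -6  8   8 ]
[  8   8  4  -6 ]
R3 <- R3 - (-8)*R1:  [  0  -8  28  10 ]
R3 <- R3 - (4/3)*R2:  [    0     0  52/3  -2/3 ]
Row echelon form:
[ -1  -2     3     2 ]
[  0  -6     8     8 ]
[  0   0  52/3  -2/3 ]
Nonzero rows / pivot columns: 3

rank(A) = 3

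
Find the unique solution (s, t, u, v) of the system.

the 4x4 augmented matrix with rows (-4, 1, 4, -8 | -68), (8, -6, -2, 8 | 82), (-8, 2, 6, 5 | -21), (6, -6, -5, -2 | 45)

(1, -4, -5, 5)

Forward elimination on [A|b]:
R2 <- R2 - (-2)*R1:  [   0   -4    6   -8  -54 ]
R3 <- R3 - (2)*R1:  [   0    0   -2   21  115 ]
R4 <- R4 - (-3/2)*R1:  [    0  -9/2     1   -14   -57 ]
R4 <- R4 - (9/8)*R2:  [     0      0  -23/4     -5   15/4 ]
R4 <- R4 - (23/8)*R3:  [       0        0        0   -523/8  -2615/8 ]
Row echelon form:
[ -4   1   4      -8  |      -68 ]
[  0  -4   6      -8  |      -54 ]
[  0   0  -2      21  |      115 ]
[  0   0   0  -523/8  |  -2615/8 ]
Back-substitution:
v = (-2615/8) / (-523/8) = 5
u = (115 - (21)*(5)) / -2 = -5
t = (-54 - (6)*(-5) - (-8)*(5)) / -4 = -4
s = (-68 - (1)*(-4) - (4)*(-5) - (-8)*(5)) / -4 = 1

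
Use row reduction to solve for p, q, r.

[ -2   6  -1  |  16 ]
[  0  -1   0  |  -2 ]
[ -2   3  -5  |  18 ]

(-1, 2, -2)

Forward elimination on [A|b]:
R3 <- R3 - (1)*R1:  [  0  -3  -4   2 ]
R3 <- R3 - (3)*R2:  [  0   0  -4   8 ]
Row echelon form:
[ -2   6  -1  |  16 ]
[  0  -1   0  |  -2 ]
[  0   0  -4  |   8 ]
Back-substitution:
r = (8) / -4 = -2
q = (-2) / -1 = 2
p = (16 - (6)*(2) - (-1)*(-2)) / -2 = -1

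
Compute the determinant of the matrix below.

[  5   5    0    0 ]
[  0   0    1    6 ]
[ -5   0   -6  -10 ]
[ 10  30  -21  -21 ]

Forward elimination:
R3 <- R3 - (-1)*R1:  [   0    5   -6  -10 ]
R4 <- R4 - (2)*R1:  [   0   20  -21  -21 ]
R2 <-> R3   (pivot in column 2 was zero)
[ 5   5    0    0 ]
[ 0   5   -6  -10 ]
[ 0   0    1    6 ]
[ 0  20  -21  -21 ]
R4 <- R4 - (4)*R2:  [  0   0   3  19 ]
R4 <- R4 - (3)*R3:  [ 0  0  0  1 ]
Upper-triangular form:
[ 5  5   0    0 ]
[ 0  5  -6  -10 ]
[ 0  0   1    6 ]
[ 0  0   0    1 ]
det(A) = (-1)^1 * (5) * (5) * (1) * (1) = -25  (1 row swap -> sign -1)

det(A) = -25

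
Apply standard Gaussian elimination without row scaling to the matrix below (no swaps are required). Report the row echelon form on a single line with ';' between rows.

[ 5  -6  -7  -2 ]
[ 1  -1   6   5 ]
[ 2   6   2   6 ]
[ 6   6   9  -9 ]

REF = [5 -6 -7 -2; 0 1/5 37/5 27/5; 0 0 -306 -220; 0 0 0 -1243/51]

Forward elimination:
R2 <- R2 - (1/5)*R1:  [    0   1/5  37/5  27/5 ]
R3 <- R3 - (2/5)*R1:  [    0  42/5  24/5  34/5 ]
R4 <- R4 - (6/5)*R1:  [     0   66/5   87/5  -33/5 ]
R3 <- R3 - (42)*R2:  [    0     0  -306  -220 ]
R4 <- R4 - (66)*R2:  [    0     0  -471  -363 ]
R4 <- R4 - (157/102)*R3:  [        0         0         0  -1243/51 ]
Row echelon form:
[ 5   -6    -7        -2 ]
[ 0  1/5  37/5      27/5 ]
[ 0    0  -306      -220 ]
[ 0    0     0  -1243/51 ]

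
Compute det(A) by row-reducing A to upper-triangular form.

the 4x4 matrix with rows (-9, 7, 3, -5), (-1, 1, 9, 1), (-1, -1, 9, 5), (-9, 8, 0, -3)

det(A) = -732

Forward elimination:
R2 <- R2 - (1/9)*R1:  [    0   2/9  26/3  14/9 ]
R3 <- R3 - (1/9)*R1:  [     0  -16/9   26/3   50/9 ]
R4 <- R4 - (1)*R1:  [  0   1  -3   2 ]
R3 <- R3 - (-8)*R2:  [  0   0  78  18 ]
R4 <- R4 - (9/2)*R2:  [   0    0  -42   -5 ]
R4 <- R4 - (-7/13)*R3:  [     0      0      0  61/13 ]
Upper-triangular form:
[ -9    7     3     -5 ]
[  0  2/9  26/3   14/9 ]
[  0    0    78     18 ]
[  0    0     0  61/13 ]
det(A) = (-1)^0 * (-9) * (2/9) * (78) * (61/13) = -732  (0 row swaps -> sign +1)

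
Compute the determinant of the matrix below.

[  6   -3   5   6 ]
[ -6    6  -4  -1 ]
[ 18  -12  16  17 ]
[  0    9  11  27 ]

Forward elimination:
R2 <- R2 - (-1)*R1:  [ 0  3  1  5 ]
R3 <- R3 - (3)*R1:  [  0  -3   1  -1 ]
R3 <- R3 - (-1)*R2:  [ 0  0  2  4 ]
R4 <- R4 - (3)*R2:  [  0   0   8  12 ]
R4 <- R4 - (4)*R3:  [  0   0   0  -4 ]
Upper-triangular form:
[ 6  -3  5   6 ]
[ 0   3  1   5 ]
[ 0   0  2   4 ]
[ 0   0  0  -4 ]
det(A) = (-1)^0 * (6) * (3) * (2) * (-4) = -144  (0 row swaps -> sign +1)

det(A) = -144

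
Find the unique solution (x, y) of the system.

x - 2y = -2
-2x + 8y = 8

Forward elimination on [A|b]:
R2 <- R2 - (-2)*R1:  [ 0  4  4 ]
Row echelon form:
[ 1  -2  |  -2 ]
[ 0   4  |   4 ]
Back-substitution:
y = (4) / 4 = 1
x = (-2 - (-2)*(1)) / 1 = 0

(0, 1)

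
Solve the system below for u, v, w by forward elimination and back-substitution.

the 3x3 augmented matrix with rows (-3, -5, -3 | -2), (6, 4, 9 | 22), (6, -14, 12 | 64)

Forward elimination on [A|b]:
R2 <- R2 - (-2)*R1:  [  0  -6   3  18 ]
R3 <- R3 - (-2)*R1:  [   0  -24    6   60 ]
R3 <- R3 - (4)*R2:  [   0    0   -6  -12 ]
Row echelon form:
[ -3  -5  -3  |   -2 ]
[  0  -6   3  |   18 ]
[  0   0  -6  |  -12 ]
Back-substitution:
w = (-12) / -6 = 2
v = (18 - (3)*(2)) / -6 = -2
u = (-2 - (-5)*(-2) - (-3)*(2)) / -3 = 2

(2, -2, 2)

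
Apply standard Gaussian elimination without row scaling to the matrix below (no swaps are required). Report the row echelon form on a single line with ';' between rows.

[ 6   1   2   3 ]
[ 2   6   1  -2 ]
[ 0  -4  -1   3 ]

REF = [6 1 2 3; 0 17/3 1/3 -3; 0 0 -13/17 15/17]

Forward elimination:
R2 <- R2 - (1/3)*R1:  [    0  17/3   1/3    -3 ]
R3 <- R3 - (-12/17)*R2:  [      0       0  -13/17   15/17 ]
Row echelon form:
[ 6     1       2      3 ]
[ 0  17/3     1/3     -3 ]
[ 0     0  -13/17  15/17 ]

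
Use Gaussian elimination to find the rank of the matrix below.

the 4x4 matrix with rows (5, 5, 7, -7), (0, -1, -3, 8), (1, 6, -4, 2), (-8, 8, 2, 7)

Row reduction:
R3 <- R3 - (1/5)*R1:  [     0      5  -27/5   17/5 ]
R4 <- R4 - (-8/5)*R1:  [     0     16   66/5  -21/5 ]
R3 <- R3 - (-5)*R2:  [      0       0  -102/5   217/5 ]
R4 <- R4 - (-16)*R2:  [      0       0  -174/5   619/5 ]
R4 <- R4 - (29/17)*R3:  [      0       0       0  846/17 ]
Row echelon form:
[ 5   5       7      -7 ]
[ 0  -1      -3       8 ]
[ 0   0  -102/5   217/5 ]
[ 0   0       0  846/17 ]
Nonzero rows / pivot columns: 4

rank(A) = 4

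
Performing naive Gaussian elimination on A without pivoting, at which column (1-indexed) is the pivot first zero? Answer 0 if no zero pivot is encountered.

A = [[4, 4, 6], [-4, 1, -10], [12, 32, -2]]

Naive forward elimination:
R2 <- R2 - (-1)*R1:  [  0   5  -4 ]
R3 <- R3 - (3)*R1:  [   0   20  -20 ]
R3 <- R3 - (4)*R2:  [  0   0  -4 ]
All pivots nonzero; naive elimination completes without hitting a zero pivot.

first zero-pivot column = 0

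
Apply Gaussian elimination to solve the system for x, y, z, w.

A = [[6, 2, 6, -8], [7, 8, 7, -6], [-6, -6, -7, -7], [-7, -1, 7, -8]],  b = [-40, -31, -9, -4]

(-3, 1, 0, 3)

Forward elimination on [A|b]:
R2 <- R2 - (7/6)*R1:  [    0  17/3     0  10/3  47/3 ]
R3 <- R3 - (-1)*R1:  [   0   -4   -1  -15  -49 ]
R4 <- R4 - (-7/6)*R1:  [      0     4/3      14   -52/3  -152/3 ]
R3 <- R3 - (-12/17)*R2:  [       0        0       -1  -215/17  -645/17 ]
R4 <- R4 - (4/17)*R2:  [       0        0       14  -308/17  -924/17 ]
R4 <- R4 - (-14)*R3:  [        0         0         0  -3318/17  -9954/17 ]
Row echelon form:
[ 6     2   6        -8  |       -40 ]
[ 0  17/3   0      10/3  |      47/3 ]
[ 0     0  -1   -215/17  |   -645/17 ]
[ 0     0   0  -3318/17  |  -9954/17 ]
Back-substitution:
w = (-9954/17) / (-3318/17) = 3
z = (-645/17 - (-215/17)*(3)) / -1 = 0
y = (47/3 - (10/3)*(3)) / (17/3) = 1
x = (-40 - (2)*(1) - (6)*(0) - (-8)*(3)) / 6 = -3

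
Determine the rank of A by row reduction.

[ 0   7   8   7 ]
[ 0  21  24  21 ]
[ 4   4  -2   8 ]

Row reduction:
R1 <-> R3   (pivot in column 1 was zero)
[ 4   4  -2   8 ]
[ 0  21  24  21 ]
[ 0   7   8   7 ]
R3 <- R3 - (1/3)*R2:  [ 0  0  0  0 ]
Row echelon form:
[ 4   4  -2   8 ]
[ 0  21  24  21 ]
[ 0   0   0   0 ]
Nonzero rows / pivot columns: 2

rank(A) = 2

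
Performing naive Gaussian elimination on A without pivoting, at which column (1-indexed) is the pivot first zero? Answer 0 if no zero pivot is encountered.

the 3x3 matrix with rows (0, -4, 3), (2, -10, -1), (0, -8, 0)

Naive forward elimination:
Pivot entry (1,1) is zero but row 2 has 2 in column 1 -> naive elimination stops; a row interchange (e.g. R1 <-> R2) would be required here.

first zero-pivot column = 1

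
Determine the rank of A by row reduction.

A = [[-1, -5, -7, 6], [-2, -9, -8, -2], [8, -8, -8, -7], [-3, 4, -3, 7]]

rank(A) = 4

Row reduction:
R2 <- R2 - (2)*R1:  [   0    1    6  -14 ]
R3 <- R3 - (-8)*R1:  [   0  -48  -64   41 ]
R4 <- R4 - (3)*R1:  [   0   19   18  -11 ]
R3 <- R3 - (-48)*R2:  [    0     0   224  -631 ]
R4 <- R4 - (19)*R2:  [   0    0  -96  255 ]
R4 <- R4 - (-3/7)*R3:  [      0       0       0  -108/7 ]
Row echelon form:
[ -1  -5   -7       6 ]
[  0   1    6     -14 ]
[  0   0  224    -631 ]
[  0   0    0  -108/7 ]
Nonzero rows / pivot columns: 4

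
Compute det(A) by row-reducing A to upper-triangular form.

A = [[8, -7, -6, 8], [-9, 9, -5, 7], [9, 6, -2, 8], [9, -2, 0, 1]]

Forward elimination:
R2 <- R2 - (-9/8)*R1:  [     0    9/8  -47/4     16 ]
R3 <- R3 - (9/8)*R1:  [     0  111/8   19/4     -1 ]
R4 <- R4 - (9/8)*R1:  [    0  47/8  27/4    -8 ]
R3 <- R3 - (37/3)*R2:  [      0       0   449/3  -595/3 ]
R4 <- R4 - (47/9)*R2:  [      0       0   613/9  -824/9 ]
R4 <- R4 - (613/1347)*R3:  [          0           0           0  -1747/1347 ]
Upper-triangular form:
[ 8   -7     -6           8 ]
[ 0  9/8  -47/4          16 ]
[ 0    0  449/3      -595/3 ]
[ 0    0      0  -1747/1347 ]
det(A) = (-1)^0 * (8) * (9/8) * (449/3) * (-1747/1347) = -1747  (0 row swaps -> sign +1)

det(A) = -1747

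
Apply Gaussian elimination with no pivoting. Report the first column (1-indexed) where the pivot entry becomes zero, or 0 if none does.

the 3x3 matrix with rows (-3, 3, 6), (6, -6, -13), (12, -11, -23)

Naive forward elimination:
R2 <- R2 - (-2)*R1:  [  0   0  -1 ]
R3 <- R3 - (-4)*R1:  [ 0  1  1 ]
Matrix at this point:
[ -3  3   6 ]
[  0  0  -1 ]
[  0  1   1 ]
Pivot entry (2,2) is zero but row 3 has 1 in column 2 -> naive elimination stops; a row interchange (e.g. R2 <-> R3) would be required here.

first zero-pivot column = 2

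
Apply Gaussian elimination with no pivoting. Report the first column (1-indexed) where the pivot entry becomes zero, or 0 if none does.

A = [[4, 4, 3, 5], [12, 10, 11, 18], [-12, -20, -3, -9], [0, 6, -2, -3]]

first zero-pivot column = 0

Naive forward elimination:
R2 <- R2 - (3)*R1:  [  0  -2   2   3 ]
R3 <- R3 - (-3)*R1:  [  0  -8   6   6 ]
R3 <- R3 - (4)*R2:  [  0   0  -2  -6 ]
R4 <- R4 - (-3)*R2:  [ 0  0  4  6 ]
R4 <- R4 - (-2)*R3:  [  0   0   0  -6 ]
All pivots nonzero; naive elimination completes without hitting a zero pivot.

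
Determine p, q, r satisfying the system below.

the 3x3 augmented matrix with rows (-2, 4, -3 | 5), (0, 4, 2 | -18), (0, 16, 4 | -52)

Forward elimination on [A|b]:
R3 <- R3 - (4)*R2:  [  0   0  -4  20 ]
Row echelon form:
[ -2  4  -3  |    5 ]
[  0  4   2  |  -18 ]
[  0  0  -4  |   20 ]
Back-substitution:
r = (20) / -4 = -5
q = (-18 - (2)*(-5)) / 4 = -2
p = (5 - (4)*(-2) - (-3)*(-5)) / -2 = 1

(1, -2, -5)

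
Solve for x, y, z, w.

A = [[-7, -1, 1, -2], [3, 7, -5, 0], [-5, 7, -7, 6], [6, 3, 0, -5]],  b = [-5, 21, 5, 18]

(1, -1, -5, -3)

Forward elimination on [A|b]:
R2 <- R2 - (-3/7)*R1:  [     0   46/7  -32/7   -6/7  132/7 ]
R3 <- R3 - (5/7)*R1:  [     0   54/7  -54/7   52/7   60/7 ]
R4 <- R4 - (-6/7)*R1:  [     0   15/7    6/7  -47/7   96/7 ]
R3 <- R3 - (27/23)*R2:  [       0        0   -54/23   194/23  -312/23 ]
R4 <- R4 - (15/46)*R2:  [       0        0    54/23  -148/23   174/23 ]
R4 <- R4 - (-1)*R3:  [  0   0   0   2  -6 ]
Row echelon form:
[ -7    -1       1      -2  |       -5 ]
[  0  46/7   -32/7    -6/7  |    132/7 ]
[  0     0  -54/23  194/23  |  -312/23 ]
[  0     0       0       2  |       -6 ]
Back-substitution:
w = (-6) / 2 = -3
z = (-312/23 - (194/23)*(-3)) / (-54/23) = -5
y = (132/7 - (-32/7)*(-5) - (-6/7)*(-3)) / (46/7) = -1
x = (-5 - (-1)*(-1) - (1)*(-5) - (-2)*(-3)) / -7 = 1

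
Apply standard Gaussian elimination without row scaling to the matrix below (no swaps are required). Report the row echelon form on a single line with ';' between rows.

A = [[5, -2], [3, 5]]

REF = [5 -2; 0 31/5]

Forward elimination:
R2 <- R2 - (3/5)*R1:  [    0  31/5 ]
Row echelon form:
[ 5    -2 ]
[ 0  31/5 ]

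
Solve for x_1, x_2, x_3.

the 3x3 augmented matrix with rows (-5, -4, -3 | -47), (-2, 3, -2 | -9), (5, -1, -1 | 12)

Forward elimination on [A|b]:
R2 <- R2 - (2/5)*R1:  [    0  23/5  -4/5  49/5 ]
R3 <- R3 - (-1)*R1:  [   0   -5   -4  -35 ]
R3 <- R3 - (-25/23)*R2:  [       0        0  -112/23  -560/23 ]
Row echelon form:
[ -5    -4       -3  |      -47 ]
[  0  23/5     -4/5  |     49/5 ]
[  0     0  -112/23  |  -560/23 ]
Back-substitution:
x_3 = (-560/23) / (-112/23) = 5
x_2 = (49/5 - (-4/5)*(5)) / (23/5) = 3
x_1 = (-47 - (-4)*(3) - (-3)*(5)) / -5 = 4

(4, 3, 5)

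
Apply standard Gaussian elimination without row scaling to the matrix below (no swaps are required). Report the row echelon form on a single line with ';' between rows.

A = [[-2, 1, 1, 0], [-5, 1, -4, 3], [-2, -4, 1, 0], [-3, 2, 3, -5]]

REF = [-2 1 1 0; 0 -3/2 -13/2 3; 0 0 65/3 -10; 0 0 0 -56/13]

Forward elimination:
R2 <- R2 - (5/2)*R1:  [     0   -3/2  -13/2      3 ]
R3 <- R3 - (1)*R1:  [  0  -5   0   0 ]
R4 <- R4 - (3/2)*R1:  [   0  1/2  3/2   -5 ]
R3 <- R3 - (10/3)*R2:  [    0     0  65/3   -10 ]
R4 <- R4 - (-1/3)*R2:  [    0     0  -2/3    -4 ]
R4 <- R4 - (-2/65)*R3:  [      0       0       0  -56/13 ]
Row echelon form:
[ -2     1      1       0 ]
[  0  -3/2  -13/2       3 ]
[  0     0   65/3     -10 ]
[  0     0      0  -56/13 ]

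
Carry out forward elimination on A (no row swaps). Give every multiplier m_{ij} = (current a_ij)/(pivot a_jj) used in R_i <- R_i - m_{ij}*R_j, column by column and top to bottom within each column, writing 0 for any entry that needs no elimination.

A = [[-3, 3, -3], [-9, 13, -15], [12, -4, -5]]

Forward elimination:
R2 <- R2 - (3)*R1:  [  0   4  -6 ]
R3 <- R3 - (-4)*R1:  [   0    8  -17 ]
R3 <- R3 - (2)*R2:  [  0   0  -5 ]
Multipliers (in order of application): m_{21} = 3, m_{31} = -4, m_{32} = 2

multipliers: 3, -4, 2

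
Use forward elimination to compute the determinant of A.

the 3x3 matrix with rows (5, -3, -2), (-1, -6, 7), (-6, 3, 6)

Forward elimination:
R2 <- R2 - (-1/5)*R1:  [     0  -33/5   33/5 ]
R3 <- R3 - (-6/5)*R1:  [    0  -3/5  18/5 ]
R3 <- R3 - (1/11)*R2:  [ 0  0  3 ]
Upper-triangular form:
[ 5     -3    -2 ]
[ 0  -33/5  33/5 ]
[ 0      0     3 ]
det(A) = (-1)^0 * (5) * (-33/5) * (3) = -99  (0 row swaps -> sign +1)

det(A) = -99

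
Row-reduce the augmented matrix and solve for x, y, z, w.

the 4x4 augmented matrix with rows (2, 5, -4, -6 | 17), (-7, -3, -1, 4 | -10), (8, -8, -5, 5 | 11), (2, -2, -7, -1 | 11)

Forward elimination on [A|b]:
R2 <- R2 - (-7/2)*R1:  [    0  29/2   -15   -17  99/2 ]
R3 <- R3 - (4)*R1:  [   0  -28   11   29  -57 ]
R4 <- R4 - (1)*R1:  [  0  -7  -3   5  -6 ]
R3 <- R3 - (-56/29)*R2:  [       0        0  -521/29  -111/29  1119/29 ]
R4 <- R4 - (-14/29)*R2:  [       0        0  -297/29   -93/29   519/29 ]
R4 <- R4 - (297/521)*R3:  [         0          0          0   -534/521  -2136/521 ]
Row echelon form:
[ 2     5       -4        -6  |         17 ]
[ 0  29/2      -15       -17  |       99/2 ]
[ 0     0  -521/29   -111/29  |    1119/29 ]
[ 0     0        0  -534/521  |  -2136/521 ]
Back-substitution:
w = (-2136/521) / (-534/521) = 4
z = (1119/29 - (-111/29)*(4)) / (-521/29) = -3
y = (99/2 - (-15)*(-3) - (-17)*(4)) / (29/2) = 5
x = (17 - (5)*(5) - (-4)*(-3) - (-6)*(4)) / 2 = 2

(2, 5, -3, 4)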